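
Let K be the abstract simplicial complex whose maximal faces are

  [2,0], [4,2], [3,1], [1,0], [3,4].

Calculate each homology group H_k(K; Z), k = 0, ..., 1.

H_0 = Z,  H_1 = Z.

K has 5 vertices, 5 edges.
rank ∂_0 = 0, rank ∂_1 = 4 ⇒ b_0 = 5 − 0 − 4 = 1; all invariant factors of ∂_1 are 1 so no torsion. So H_0 ≅ Z.
rank ∂_1 = 4, rank ∂_2 = 0 ⇒ b_1 = 5 − 4 − 0 = 1. So H_1 ≅ Z.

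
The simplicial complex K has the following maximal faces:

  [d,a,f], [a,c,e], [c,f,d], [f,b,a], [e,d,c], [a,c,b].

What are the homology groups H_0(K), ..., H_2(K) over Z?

We work with the vertex ordering a < b < c < d < e < f. The simplices of K, each written with vertices in increasing order, are:

  0-simplices (6): a, b, c, d, e, f
  1-simplices (12): ab, ac, ad, ae, af, bc, bf, cd, ce, cf, de, df
  2-simplices (6): abc, abf, ace, adf, cde, cdf

so the chain groups are C_0 ≅ Z^6, C_1 ≅ Z^12, C_2 ≅ Z^6.

Boundary ∂_1: C_1 → C_0 maps an edge to its endpoints' difference, ∂[p,q] = q − p. For instance
  ∂bc = c − b.
As a 6×12 matrix over Z this has rank 5, with invariant factors (1,1,1,1,1).

∂_2: C_2 → C_1 sends each 2-simplex [p,q,r] to [q,r] − [p,r] + [p,q]. For instance
  ∂abc = bc − ac + ab,
  ∂adf = df − af + ad.
The 12×6 boundary matrix has rank 6 and Smith normal form diag(1,1,1,1,1,1).

Now H_k = ker ∂_k / im ∂_{k+1}, so:

  H_0: rank C_0 − rank ∂_1 = 6 − 5 = 1, and the invariant factors of ∂_1 are all 1, so H_0 = Z.
  H_1: rank ker ∂_1 − rank ∂_2 = (12 − 5) − 6 = 1, and the invariant factors of ∂_2 are all 1, so H_1 = Z.
  H_2: rank ker ∂_2 − rank ∂_3 = (6 − 6) − 0 = 0, and there is no ∂_3, so H_2 = 0.

H_0 ≅ Z,  H_1 ≅ Z,  H_2 = 0.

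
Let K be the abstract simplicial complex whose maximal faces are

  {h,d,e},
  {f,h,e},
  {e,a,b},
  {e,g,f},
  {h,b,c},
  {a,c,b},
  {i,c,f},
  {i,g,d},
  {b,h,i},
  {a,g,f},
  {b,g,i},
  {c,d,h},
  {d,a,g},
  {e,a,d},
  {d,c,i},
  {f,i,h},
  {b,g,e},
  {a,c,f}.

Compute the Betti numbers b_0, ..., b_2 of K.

K has 9 vertices, 27 edges, 18 triangles.
rank ∂_0 = 0, rank ∂_1 = 8 ⇒ b_0 = 9 − 0 − 8 = 1; all invariant factors of ∂_1 are 1 so no torsion. So H_0 ≅ Z.
rank ∂_1 = 8, rank ∂_2 = 18 ⇒ b_1 = 27 − 8 − 18 = 1; ∂_2 has invariant factor(s) [2] giving torsion. So H_1 ≅ Z ⊕ Z_2.
rank ∂_2 = 18, rank ∂_3 = 0 ⇒ b_2 = 18 − 18 − 0 = 0. So H_2 ≅ 0.

b_0 = 1, b_1 = 1, b_2 = 0.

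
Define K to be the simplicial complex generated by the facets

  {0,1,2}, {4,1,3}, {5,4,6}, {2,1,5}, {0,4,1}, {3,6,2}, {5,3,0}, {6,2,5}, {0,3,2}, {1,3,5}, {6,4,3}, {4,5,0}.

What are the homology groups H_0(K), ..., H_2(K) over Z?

We work with the vertex ordering 0 < 1 < 2 < 3 < 4 < 5 < 6. The simplices of K, each written with vertices in increasing order, are:

  0-simplices (7): [0], [1], [2], [3], [4], [5], [6]
  1-simplices (18): [0,1], [0,2], [0,3], [0,4], [0,5], [1,2], [1,3], [1,4], [1,5], [2,3], [2,5], [2,6], [3,4], [3,5], [3,6], [4,5], [4,6], [5,6]
  2-simplices (12): [0,1,2], [0,1,4], [0,2,3], [0,3,5], [0,4,5], [1,2,5], [1,3,4], [1,3,5], [2,3,6], [2,5,6], [3,4,6], [4,5,6]

Hence C_0 ≅ Z^7, C_1 ≅ Z^18, C_2 ≅ Z^12.

The boundary map ∂_1: C_1 → C_0 maps an edge to its endpoints' difference, ∂[p,q] = q − p. For instance
  ∂[2,6] = [6] − [2].
As a 7×18 matrix over Z this has rank 6, with invariant factors (1,1,1,1,1,1).

∂_2: C_2 → C_1 sends each 2-simplex [p,q,r] to [q,r] − [p,r] + [p,q]. For instance
  ∂[2,3,6] = [3,6] − [2,6] + [2,3],
  ∂[4,5,6] = [5,6] − [4,6] + [4,5].
The resulting 18×12 matrix has rank 12, and its Smith normal form has invariant factors (1,1,1,1,1,1,1,1,1,1,1,2).

Reading off H_k = ker ∂_k / im ∂_{k+1}:

  H_0: rank C_0 − rank ∂_1 = 7 − 6 = 1, and the invariant factors of ∂_1 are all 1, so H_0 ≅ Z.
  H_1: rank ker ∂_1 − rank ∂_2 = (18 − 6) − 12 = 0, and ∂_2 has invariant factor 2 > 1, so H_1 ≅ Z/2.
  H_2: rank ker ∂_2 − rank ∂_3 = (12 − 12) − 0 = 0, and there is no ∂_3, so H_2 ≅ 0.

As a check, the Euler characteristic is 7 − 18 + 12 = 1, which agrees with 1 − 0 + 0 = 1.

H_0 = Z,  H_1 = Z/2,  H_2 = 0.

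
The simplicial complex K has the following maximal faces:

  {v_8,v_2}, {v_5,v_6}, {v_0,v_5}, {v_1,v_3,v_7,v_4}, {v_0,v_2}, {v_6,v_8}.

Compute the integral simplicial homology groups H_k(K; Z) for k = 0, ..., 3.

H_0 ≅ Z^2,  H_1 ≅ Z,  H_2 = 0,  H_3 = 0.

K has 9 vertices, 11 edges, 4 triangles, 1 3-simplex.
rank ∂_0 = 0, rank ∂_1 = 7 ⇒ b_0 = 9 − 0 − 7 = 2; all invariant factors of ∂_1 are 1 so no torsion. So H_0 ≅ Z^2.
rank ∂_1 = 7, rank ∂_2 = 3 ⇒ b_1 = 11 − 7 − 3 = 1; all invariant factors of ∂_2 are 1 so no torsion. So H_1 ≅ Z.
rank ∂_2 = 3, rank ∂_3 = 1 ⇒ b_2 = 4 − 3 − 1 = 0; all invariant factors of ∂_3 are 1 so no torsion. So H_2 ≅ 0.
rank ∂_3 = 1, rank ∂_4 = 0 ⇒ b_3 = 1 − 1 − 0 = 0. So H_3 ≅ 0.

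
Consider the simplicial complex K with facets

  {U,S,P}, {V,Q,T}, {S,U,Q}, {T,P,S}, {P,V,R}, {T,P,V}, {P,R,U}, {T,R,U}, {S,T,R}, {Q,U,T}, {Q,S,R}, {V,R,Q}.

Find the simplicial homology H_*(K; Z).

H_0 ≅ Z,  H_1 ≅ Z/2Z,  H_2 = 0.

Take the total order P < Q < R < S < T < U < V on the vertex set. Then K (dimension 2) consists of the simplices:

  0-simplices (7): P, Q, R, S, T, U, V
  1-simplices (18): PR, PS, PT, PU, PV, QR, QS, QT, QU, QV, RS, RT, RU, RV, ST, SU, TU, TV
  2-simplices (12): PRU, PRV, PST, PSU, PTV, QRS, QRV, QSU, QTU, QTV, RST, RTU

Hence C_0 ≅ Z^7, C_1 ≅ Z^18, C_2 ≅ Z^12.

∂_1: C_1 → C_0 maps an edge to its endpoints' difference, ∂[p,q] = q − p.
This gives a 7×18 integer matrix of rank 6; reducing to Smith normal form yields diagonal entries (1,1,1,1,1,1).

∂_2: C_2 → C_1 maps a triangle to the signed sum of its edges. For instance
  ∂RST = ST − RT + RS,
  ∂PRV = RV − PV + PR.
This gives a 18×12 integer matrix of rank 12; reducing to Smith normal form yields diagonal entries (1,1,1,1,1,1,1,1,1,1,1,2).

From H_k ≅ ker(∂_k) / im(∂_{k+1}) we obtain:

  H_0: rank C_0 − rank ∂_1 = 7 − 6 = 1, and the invariant factors of ∂_1 are all 1, so H_0 = Z.
  H_1: rank ker ∂_1 − rank ∂_2 = (18 − 6) − 12 = 0, and ∂_2 has invariant factor 2 > 1, so H_1 = Z/2Z.
  H_2: rank ker ∂_2 − rank ∂_3 = (12 − 12) − 0 = 0, and there is no ∂_3, so H_2 = 0.

As a check, the Euler characteristic is 7 − 18 + 12 = 1, which agrees with 1 − 0 + 0 = 1.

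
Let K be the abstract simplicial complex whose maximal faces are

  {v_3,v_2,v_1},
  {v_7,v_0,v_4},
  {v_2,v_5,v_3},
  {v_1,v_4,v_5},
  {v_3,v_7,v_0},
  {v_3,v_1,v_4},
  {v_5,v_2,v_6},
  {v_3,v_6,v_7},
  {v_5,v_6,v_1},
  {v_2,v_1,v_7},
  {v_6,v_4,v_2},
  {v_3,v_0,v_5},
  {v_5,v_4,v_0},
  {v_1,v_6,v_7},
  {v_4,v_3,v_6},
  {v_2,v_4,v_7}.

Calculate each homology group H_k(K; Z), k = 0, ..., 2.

H_0 ≅ Z,  H_1 ≅ Z^2,  H_2 ≅ Z.

Fix the vertex order v_0 < v_1 < v_2 < v_3 < v_4 < v_5 < v_6 < v_7 and write every simplex with vertices in increasing order. Then dim K = 2 and the simplices of K are:

  0-simplices (8): [v_0], [v_1], [v_2], [v_3], [v_4], [v_5], [v_6], [v_7]
  1-simplices (24): (24 of them)
  2-simplices (16): (16 of them)

so the chain groups are C_0 ≅ Z^8, C_1 ≅ Z^24, C_2 ≅ Z^16.

The boundary map ∂_1: C_1 → C_0 is given by ∂[p,q] = [q] − [p].
The resulting 8×24 matrix has rank 7, and its Smith normal form has invariant factors (1,1,1,1,1,1,1).

∂_2: C_2 → C_1 acts by ∂[p,q,r] = [q,r] − [p,r] + [p,q]. For instance
  ∂[v_0,v_4,v_7] = [v_4,v_7] − [v_0,v_7] + [v_0,v_4],
  ∂[v_0,v_3,v_5] = [v_3,v_5] − [v_0,v_5] + [v_0,v_3].
As a 24×16 matrix over Z this has rank 15, with invariant factors (1,1,1,1,1,1,1,1,1,1,1,1,1,1,1).

From H_k ≅ ker(∂_k) / im(∂_{k+1}) we obtain:

  H_0: rank C_0 − rank ∂_1 = 8 − 7 = 1, and the invariant factors of ∂_1 are all 1, so H_0 ≅ Z.
  H_1: rank ker ∂_1 − rank ∂_2 = (24 − 7) − 15 = 2, and the invariant factors of ∂_2 are all 1, so H_1 ≅ Z^2.
  H_2: rank ker ∂_2 − rank ∂_3 = (16 − 15) − 0 = 1, and there is no ∂_3, so H_2 ≅ Z.

As a check, the Euler characteristic is 8 − 24 + 16 = 0, which agrees with 1 − 2 + 1 = 0.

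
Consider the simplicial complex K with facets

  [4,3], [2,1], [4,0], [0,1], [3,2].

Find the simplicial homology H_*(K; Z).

H_0 ≅ Z,  H_1 ≅ Z.

We work with the vertex ordering 0 < 1 < 2 < 3 < 4. The simplices of K, each written with vertices in increasing order, are:

  0-simplices (5): [0], [1], [2], [3], [4]
  1-simplices (5): [0,1], [0,4], [1,2], [2,3], [3,4]

Hence C_0 ≅ Z^5, C_1 ≅ Z^5.

Boundary ∂_1: C_1 → C_0 is given by ∂[p,q] = [q] − [p].
The resulting 5×5 matrix has rank 4, and its Smith normal form has invariant factors (1,1,1,1).

Reading off H_k = ker ∂_k / im ∂_{k+1}:

  H_0: rank C_0 − rank ∂_1 = 5 − 4 = 1, and the invariant factors of ∂_1 are all 1, so H_0 = Z.
  H_1: rank ker ∂_1 − rank ∂_2 = (5 − 4) − 0 = 1, and there is no ∂_2, so H_1 = Z.

(K is a triangulation of the circle S^1.)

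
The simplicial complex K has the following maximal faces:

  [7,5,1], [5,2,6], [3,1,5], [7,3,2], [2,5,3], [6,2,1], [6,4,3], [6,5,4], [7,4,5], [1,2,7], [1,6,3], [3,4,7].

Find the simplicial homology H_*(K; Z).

Order the vertices as 1 < 2 < 3 < 4 < 5 < 6 < 7. Listing each simplex with vertices in this order, K has dimension 2 with simplices:

  0-simplices (7): [1], [2], [3], [4], [5], [6], [7]
  1-simplices (18): [1,2], [1,3], [1,5], [1,6], [1,7], [2,3], [2,5], [2,6], [2,7], [3,4], [3,5], [3,6], [3,7], [4,5], [4,6], [4,7], [5,6], [5,7]
  2-simplices (12): [1,2,6], [1,2,7], [1,3,5], [1,3,6], [1,5,7], [2,3,5], [2,3,7], [2,5,6], [3,4,6], [3,4,7], [4,5,6], [4,5,7]

so the chain groups are C_0 ≅ Z^7, C_1 ≅ Z^18, C_2 ≅ Z^12.

∂_1: C_1 → C_0 maps an edge to its endpoints' difference, ∂[p,q] = q − p. For instance
  ∂[1,7] = [7] − [1].
The 7×18 boundary matrix has rank 6 and Smith normal form diag(1,1,1,1,1,1).

∂_2: C_2 → C_1 maps a triangle to the signed sum of its edges. For instance
  ∂[2,3,7] = [3,7] − [2,7] + [2,3],
  ∂[3,4,6] = [4,6] − [3,6] + [3,4].
This gives a 18×12 integer matrix of rank 12; reducing to Smith normal form yields diagonal entries (1,1,1,1,1,1,1,1,1,1,1,2).

Computing H_k = (kernel of ∂_k) / (image of ∂_{k+1}):

  H_0: rank C_0 − rank ∂_1 = 7 − 6 = 1, and the invariant factors of ∂_1 are all 1, so H_0 = Z.
  H_1: rank ker ∂_1 − rank ∂_2 = (18 − 6) − 12 = 0, and ∂_2 has invariant factor 2 > 1, so H_1 = Z/2.
  H_2: rank ker ∂_2 − rank ∂_3 = (12 − 12) − 0 = 0, and there is no ∂_3, so H_2 = 0.

As a check, the Euler characteristic is 7 − 18 + 12 = 1, which agrees with 1 − 0 + 0 = 1.
(K is a triangulation of the real projective plane RP^2.)

H_0 = Z,  H_1 = Z/2,  H_2 = 0.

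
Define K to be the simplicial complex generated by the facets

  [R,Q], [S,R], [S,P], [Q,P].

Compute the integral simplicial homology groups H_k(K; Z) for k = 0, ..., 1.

H_0 = Z,  H_1 = Z.

We work with the vertex ordering P < Q < R < S. The simplices of K, each written with vertices in increasing order, are:

  0-simplices (4): P, Q, R, S
  1-simplices (4): PQ, PS, QR, RS

so the chain groups are C_0 ≅ Z^4, C_1 ≅ Z^4.

Boundary ∂_1: C_1 → C_0 sends each edge [p,q] (with p < q) to q − p.
The resulting 4×4 matrix has rank 3, and its Smith normal form has invariant factors (1,1,1).

Reading off H_k = ker ∂_k / im ∂_{k+1}:

  H_0: rank C_0 − rank ∂_1 = 4 − 3 = 1, and the invariant factors of ∂_1 are all 1, so H_0 = Z.
  H_1: rank ker ∂_1 − rank ∂_2 = (4 − 3) − 0 = 1, and there is no ∂_2, so H_1 = Z.

As a check, the Euler characteristic is 4 − 4 = 0, which agrees with 1 − 1 = 0.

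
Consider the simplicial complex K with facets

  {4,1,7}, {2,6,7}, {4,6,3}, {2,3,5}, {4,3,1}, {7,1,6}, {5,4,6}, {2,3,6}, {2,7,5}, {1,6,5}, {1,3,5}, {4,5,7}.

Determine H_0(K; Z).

H_0 = Z.

We work with the vertex ordering 1 < 2 < 3 < 4 < 5 < 6 < 7. The simplices of K, each written with vertices in increasing order, are:

  0-simplices (7): [1], [2], [3], [4], [5], [6], [7]
  1-simplices (18): [1,3], [1,4], [1,5], [1,6], [1,7], [2,3], [2,5], [2,6], [2,7], [3,4], [3,5], [3,6], [4,5], [4,6], [4,7], [5,6], [5,7], [6,7]
  2-simplices (12): [1,3,4], [1,3,5], [1,4,7], [1,5,6], [1,6,7], [2,3,5], [2,3,6], [2,5,7], [2,6,7], [3,4,6], [4,5,6], [4,5,7]

so the chain groups are C_0 ≅ Z^7, C_1 ≅ Z^18, C_2 ≅ Z^12.

∂_1: C_1 → C_0 is given by ∂[p,q] = [q] − [p]. For instance
  ∂[1,6] = [6] − [1].
This gives a 7×18 integer matrix of rank 6; reducing to Smith normal form yields diagonal entries (1,1,1,1,1,1).

The boundary map ∂_2: C_2 → C_1 maps a triangle to the signed sum of its edges. For instance
  ∂[2,3,6] = [3,6] − [2,6] + [2,3],
  ∂[2,5,7] = [5,7] − [2,7] + [2,5].
As a 18×12 matrix over Z this has rank 12, with invariant factors (1,1,1,1,1,1,1,1,1,1,1,2).

Now H_k = ker ∂_k / im ∂_{k+1}, so:

  H_0: rank C_0 − rank ∂_1 = 7 − 6 = 1, and the invariant factors of ∂_1 are all 1, so H_0 ≅ Z.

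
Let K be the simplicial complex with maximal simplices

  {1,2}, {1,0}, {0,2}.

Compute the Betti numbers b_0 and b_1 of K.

b_0 = 1, b_1 = 1.

Take the total order 0 < 1 < 2 on the vertex set. Then K (dimension 1) consists of the simplices:

  0-simplices (3): [0], [1], [2]
  1-simplices (3): [0,1], [0,2], [1,2]

so the chain groups are C_0 ≅ Z^3, C_1 ≅ Z^3.

Boundary ∂_1: C_1 → C_0 sends each edge [p,q] (with p < q) to q − p.
As a 3×3 matrix over Z this has rank 2, with invariant factors (1,1).

Reading off H_k = ker ∂_k / im ∂_{k+1}:

  H_0: rank C_0 − rank ∂_1 = 3 − 2 = 1, and the invariant factors of ∂_1 are all 1, so H_0 = Z.
  H_1: rank ker ∂_1 − rank ∂_2 = (3 − 2) − 0 = 1, and there is no ∂_2, so H_1 = Z.

As a check, the Euler characteristic is 3 − 3 = 0, which agrees with 1 − 1 = 0.

Hence the Betti numbers are b_0 = 1, b_1 = 1.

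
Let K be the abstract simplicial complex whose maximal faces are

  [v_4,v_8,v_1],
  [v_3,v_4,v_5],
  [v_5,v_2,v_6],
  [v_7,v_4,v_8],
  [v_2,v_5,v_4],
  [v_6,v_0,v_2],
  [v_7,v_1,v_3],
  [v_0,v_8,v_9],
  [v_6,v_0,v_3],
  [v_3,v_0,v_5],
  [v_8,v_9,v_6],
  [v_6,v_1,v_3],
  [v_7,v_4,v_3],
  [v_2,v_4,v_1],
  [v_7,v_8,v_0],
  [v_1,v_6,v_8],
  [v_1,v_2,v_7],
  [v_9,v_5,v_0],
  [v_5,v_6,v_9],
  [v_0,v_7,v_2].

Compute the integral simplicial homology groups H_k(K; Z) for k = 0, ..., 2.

We work with the vertex ordering v_0 < v_1 < v_2 < v_3 < v_4 < v_5 < v_6 < v_7 < v_8 < v_9. The simplices of K, each written with vertices in increasing order, are:

  0-simplices (10): [v_0], [v_1], [v_2], [v_3], [v_4], [v_5], [v_6], [v_7], [v_8], [v_9]
  1-simplices (30): (30 of them)
  2-simplices (20): (20 of them)

giving chain groups C_0 ≅ Z^10, C_1 ≅ Z^30, C_2 ≅ Z^20.

The boundary map ∂_1: C_1 → C_0 maps an edge to its endpoints' difference, ∂[p,q] = q − p. For instance
  ∂[v_3,v_4] = [v_4] − [v_3].
The resulting 10×30 matrix has rank 9, and its Smith normal form has invariant factors (1,1,1,1,1,1,1,1,1).

The boundary map ∂_2: C_2 → C_1 sends each 2-simplex [p,q,r] to [q,r] − [p,r] + [p,q]. For instance
  ∂[v_6,v_8,v_9] = [v_8,v_9] − [v_6,v_9] + [v_6,v_8],
  ∂[v_0,v_3,v_5] = [v_3,v_5] − [v_0,v_5] + [v_0,v_3].
As a 30×20 matrix over Z this has rank 20, with invariant factors (1,1,1,1,1,1,1,1,1,1,1,1,1,1,1,1,1,1,1,2).

Reading off H_k = ker ∂_k / im ∂_{k+1}:

  H_0: rank C_0 − rank ∂_1 = 10 − 9 = 1, and the invariant factors of ∂_1 are all 1, so H_0 ≅ Z.
  H_1: rank ker ∂_1 − rank ∂_2 = (30 − 9) − 20 = 1, and ∂_2 has invariant factor 2 > 1, so H_1 ≅ Z ⊕ Z/2.
  H_2: rank ker ∂_2 − rank ∂_3 = (20 − 20) − 0 = 0, and there is no ∂_3, so H_2 ≅ 0.

As a check, the Euler characteristic is 10 − 30 + 20 = 0, which agrees with 1 − 1 + 0 = 0.
(K is a triangulation of the Klein bottle.)

H_0 ≅ Z,  H_1 ≅ Z ⊕ Z/2,  H_2 = 0.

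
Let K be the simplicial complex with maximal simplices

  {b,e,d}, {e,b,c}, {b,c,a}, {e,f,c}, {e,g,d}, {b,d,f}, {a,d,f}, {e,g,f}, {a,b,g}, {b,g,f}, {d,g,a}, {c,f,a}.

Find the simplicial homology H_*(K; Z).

We work with the vertex ordering a < b < c < d < e < f < g. The simplices of K, each written with vertices in increasing order, are:

  0-simplices (7): a, b, c, d, e, f, g
  1-simplices (18): ab, ac, ad, af, ag, bc, bd, be, bf, bg, ce, cf, de, df, dg, ef, eg, fg
  2-simplices (12): abc, abg, acf, adf, adg, bce, bde, bdf, bfg, cef, deg, efg

giving chain groups C_0 ≅ Z^7, C_1 ≅ Z^18, C_2 ≅ Z^12.

Boundary ∂_1: C_1 → C_0 sends each edge [p,q] (with p < q) to q − p. For instance
  ∂de = e − d.
The 7×18 boundary matrix has rank 6 and Smith normal form diag(1,1,1,1,1,1).

∂_2: C_2 → C_1 acts by ∂[p,q,r] = [q,r] − [p,r] + [p,q]. For instance
  ∂abg = bg − ag + ab,
  ∂cef = ef − cf + ce.
This gives a 18×12 integer matrix of rank 12; reducing to Smith normal form yields diagonal entries (1,1,1,1,1,1,1,1,1,1,1,2).

Reading off H_k = ker ∂_k / im ∂_{k+1}:

  H_0: rank C_0 − rank ∂_1 = 7 − 6 = 1, and the invariant factors of ∂_1 are all 1, so H_0 = Z.
  H_1: rank ker ∂_1 − rank ∂_2 = (18 − 6) − 12 = 0, and ∂_2 has invariant factor 2 > 1, so H_1 = Z_2.
  H_2: rank ker ∂_2 − rank ∂_3 = (12 − 12) − 0 = 0, and there is no ∂_3, so H_2 = 0.

H_0 ≅ Z,  H_1 ≅ Z_2,  H_2 = 0.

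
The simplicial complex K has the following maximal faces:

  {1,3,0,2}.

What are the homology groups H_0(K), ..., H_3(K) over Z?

Take the total order 0 < 1 < 2 < 3 on the vertex set. Then K (dimension 3) consists of the simplices:

  0-simplices (4): [0], [1], [2], [3]
  1-simplices (6): [0,1], [0,2], [0,3], [1,2], [1,3], [2,3]
  2-simplices (4): [0,1,2], [0,1,3], [0,2,3], [1,2,3]
  3-simplices (1): [0,1,2,3]

giving chain groups C_0 ≅ Z^4, C_1 ≅ Z^6, C_2 ≅ Z^4, C_3 ≅ Z^1.

The boundary map ∂_1: C_1 → C_0 sends each edge [p,q] (with p < q) to q − p. For instance
  ∂[0,3] = [3] − [0].
The resulting 4×6 matrix has rank 3, and its Smith normal form has invariant factors (1,1,1).

Boundary ∂_2: C_2 → C_1 sends each 2-simplex [p,q,r] to [q,r] − [p,r] + [p,q]. For instance
  ∂[1,2,3] = [2,3] − [1,3] + [1,2],
  ∂[0,1,2] = [1,2] − [0,2] + [0,1].
This gives a 6×4 integer matrix of rank 3; reducing to Smith normal form yields diagonal entries (1,1,1).

∂_3: C_3 → C_2 sends each 3-simplex σ to the alternating sum Σ_i (−1)^i (σ with its i-th vertex removed). For instance
  ∂[0,1,2,3] = [1,2,3] − [0,2,3] + [0,1,3] − [0,1,2].
The resulting 4×1 matrix has rank 1, and its Smith normal form has invariant factors (1).

Computing H_k = (kernel of ∂_k) / (image of ∂_{k+1}):

  H_0: rank C_0 − rank ∂_1 = 4 − 3 = 1, and the invariant factors of ∂_1 are all 1, so H_0 ≅ Z.
  H_1: rank ker ∂_1 − rank ∂_2 = (6 − 3) − 3 = 0, and the invariant factors of ∂_2 are all 1, so H_1 ≅ 0.
  H_2: rank ker ∂_2 − rank ∂_3 = (4 − 3) − 1 = 0, and the invariant factors of ∂_3 are all 1, so H_2 ≅ 0.
  H_3: rank ker ∂_3 − rank ∂_4 = (1 − 1) − 0 = 0, and there is no ∂_4, so H_3 ≅ 0.

H_0 ≅ Z,  H_1 = 0,  H_2 = 0,  H_3 = 0.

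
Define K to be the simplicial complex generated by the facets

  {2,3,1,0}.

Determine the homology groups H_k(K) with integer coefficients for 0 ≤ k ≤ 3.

Fix the vertex order 0 < 1 < 2 < 3 and write every simplex with vertices in increasing order. Then dim K = 3 and the simplices of K are:

  0-simplices (4): [0], [1], [2], [3]
  1-simplices (6): [0,1], [0,2], [0,3], [1,2], [1,3], [2,3]
  2-simplices (4): [0,1,2], [0,1,3], [0,2,3], [1,2,3]
  3-simplices (1): [0,1,2,3]

Hence C_0 ≅ Z^4, C_1 ≅ Z^6, C_2 ≅ Z^4, C_3 ≅ Z^1.

∂_1: C_1 → C_0 maps an edge to its endpoints' difference, ∂[p,q] = q − p.
As a 4×6 matrix over Z this has rank 3, with invariant factors (1,1,1).

∂_2: C_2 → C_1 acts by ∂[p,q,r] = [q,r] − [p,r] + [p,q]. For instance
  ∂[1,2,3] = [2,3] − [1,3] + [1,2],
  ∂[0,1,3] = [1,3] − [0,3] + [0,1].
This gives a 6×4 integer matrix of rank 3; reducing to Smith normal form yields diagonal entries (1,1,1).

∂_3: C_3 → C_2 sends each 3-simplex σ to the alternating sum Σ_i (−1)^i (σ with its i-th vertex removed). For instance
  ∂[0,1,2,3] = [1,2,3] − [0,2,3] + [0,1,3] − [0,1,2].
The 4×1 boundary matrix has rank 1 and Smith normal form diag(1).

Now H_k = ker ∂_k / im ∂_{k+1}, so:

  H_0: rank C_0 − rank ∂_1 = 4 − 3 = 1, and the invariant factors of ∂_1 are all 1, so H_0 ≅ Z.
  H_1: rank ker ∂_1 − rank ∂_2 = (6 − 3) − 3 = 0, and the invariant factors of ∂_2 are all 1, so H_1 ≅ 0.
  H_2: rank ker ∂_2 − rank ∂_3 = (4 − 3) − 1 = 0, and the invariant factors of ∂_3 are all 1, so H_2 ≅ 0.
  H_3: rank ker ∂_3 − rank ∂_4 = (1 − 1) − 0 = 0, and there is no ∂_4, so H_3 ≅ 0.

H_0 = Z,  H_1 = 0,  H_2 = 0,  H_3 = 0.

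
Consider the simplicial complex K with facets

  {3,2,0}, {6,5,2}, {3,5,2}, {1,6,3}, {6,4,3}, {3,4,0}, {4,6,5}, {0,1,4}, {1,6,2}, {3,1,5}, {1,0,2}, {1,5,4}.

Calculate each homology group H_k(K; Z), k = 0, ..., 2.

K has 7 vertices, 18 edges, 12 triangles.
rank ∂_0 = 0, rank ∂_1 = 6 ⇒ b_0 = 7 − 0 − 6 = 1; all invariant factors of ∂_1 are 1 so no torsion. So H_0 = Z.
rank ∂_1 = 6, rank ∂_2 = 12 ⇒ b_1 = 18 − 6 − 12 = 0; ∂_2 has invariant factor(s) [2] giving torsion. So H_1 = Z/2.
rank ∂_2 = 12, rank ∂_3 = 0 ⇒ b_2 = 12 − 12 − 0 = 0. So H_2 = 0.

H_0 ≅ Z,  H_1 ≅ Z/2,  H_2 = 0.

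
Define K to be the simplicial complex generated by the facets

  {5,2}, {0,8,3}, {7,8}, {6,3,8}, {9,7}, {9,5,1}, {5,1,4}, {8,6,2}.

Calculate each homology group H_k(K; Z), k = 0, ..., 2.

H_0 = Z,  H_1 = Z,  H_2 = 0.

Take the total order 0 < 1 < 2 < 3 < 4 < 5 < 6 < 7 < 8 < 9 on the vertex set. Then K (dimension 2) consists of the simplices:

  0-simplices (10): [0], [1], [2], [3], [4], [5], [6], [7], [8], [9]
  1-simplices (15): [0,3], [0,8], [1,4], [1,5], [1,9], [2,5], [2,6], [2,8], [3,6], [3,8], [4,5], [5,9], [6,8], [7,8], [7,9]
  2-simplices (5): [0,3,8], [1,4,5], [1,5,9], [2,6,8], [3,6,8]

giving chain groups C_0 ≅ Z^10, C_1 ≅ Z^15, C_2 ≅ Z^5.

∂_1: C_1 → C_0 is given by ∂[p,q] = [q] − [p].
The 10×15 boundary matrix has rank 9 and Smith normal form diag(1,1,1,1,1,1,1,1,1).

The boundary map ∂_2: C_2 → C_1 maps a triangle to the signed sum of its edges. For instance
  ∂[1,4,5] = [4,5] − [1,5] + [1,4],
  ∂[2,6,8] = [6,8] − [2,8] + [2,6].
The 15×5 boundary matrix has rank 5 and Smith normal form diag(1,1,1,1,1).

Reading off H_k = ker ∂_k / im ∂_{k+1}:

  H_0: rank C_0 − rank ∂_1 = 10 − 9 = 1, and the invariant factors of ∂_1 are all 1, so H_0 = Z.
  H_1: rank ker ∂_1 − rank ∂_2 = (15 − 9) − 5 = 1, and the invariant factors of ∂_2 are all 1, so H_1 = Z.
  H_2: rank ker ∂_2 − rank ∂_3 = (5 − 5) − 0 = 0, and there is no ∂_3, so H_2 = 0.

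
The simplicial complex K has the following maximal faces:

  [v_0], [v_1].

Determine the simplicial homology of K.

H_0 = Z^2.

Fix the vertex order v_0 < v_1 and write every simplex with vertices in increasing order. Then dim K = 0 and the simplices of K are:

  0-simplices (2): [v_0], [v_1]

Hence C_0 ≅ Z^2.

From H_k ≅ ker(∂_k) / im(∂_{k+1}) we obtain:

  H_0: rank C_0 − rank ∂_1 = 2 − 0 = 2, and there is no ∂_1, so H_0 = Z^2.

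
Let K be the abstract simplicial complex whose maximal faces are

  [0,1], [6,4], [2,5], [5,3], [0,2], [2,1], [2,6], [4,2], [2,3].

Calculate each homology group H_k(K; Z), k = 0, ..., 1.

K has 7 vertices, 9 edges.
rank ∂_0 = 0, rank ∂_1 = 6 ⇒ b_0 = 7 − 0 − 6 = 1; all invariant factors of ∂_1 are 1 so no torsion. So H_0 ≅ Z.
rank ∂_1 = 6, rank ∂_2 = 0 ⇒ b_1 = 9 − 6 − 0 = 3. So H_1 ≅ Z^3.

H_0 = Z,  H_1 = Z^3.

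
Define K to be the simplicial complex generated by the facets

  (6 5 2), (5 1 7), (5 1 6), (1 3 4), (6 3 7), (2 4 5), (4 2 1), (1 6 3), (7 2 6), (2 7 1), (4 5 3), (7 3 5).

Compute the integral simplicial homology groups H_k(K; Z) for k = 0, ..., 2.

Take the total order 1 < 2 < 3 < 4 < 5 < 6 < 7 on the vertex set. Then K (dimension 2) consists of the simplices:

  0-simplices (7): [1], [2], [3], [4], [5], [6], [7]
  1-simplices (18): [1,2], [1,3], [1,4], [1,5], [1,6], [1,7], [2,4], [2,5], [2,6], [2,7], [3,4], [3,5], [3,6], [3,7], [4,5], [5,6], [5,7], [6,7]
  2-simplices (12): [1,2,4], [1,2,7], [1,3,4], [1,3,6], [1,5,6], [1,5,7], [2,4,5], [2,5,6], [2,6,7], [3,4,5], [3,5,7], [3,6,7]

giving chain groups C_0 ≅ Z^7, C_1 ≅ Z^18, C_2 ≅ Z^12.

Boundary ∂_1: C_1 → C_0 is given by ∂[p,q] = [q] − [p].
The 7×18 boundary matrix has rank 6 and Smith normal form diag(1,1,1,1,1,1).

∂_2: C_2 → C_1 acts by ∂[p,q,r] = [q,r] − [p,r] + [p,q]. For instance
  ∂[1,5,7] = [5,7] − [1,7] + [1,5],
  ∂[1,5,6] = [5,6] − [1,6] + [1,5].
This gives a 18×12 integer matrix of rank 12; reducing to Smith normal form yields diagonal entries (1,1,1,1,1,1,1,1,1,1,1,2).

Now H_k = ker ∂_k / im ∂_{k+1}, so:

  H_0: rank C_0 − rank ∂_1 = 7 − 6 = 1, and the invariant factors of ∂_1 are all 1, so H_0 ≅ Z.
  H_1: rank ker ∂_1 − rank ∂_2 = (18 − 6) − 12 = 0, and ∂_2 has invariant factor 2 > 1, so H_1 ≅ Z/2.
  H_2: rank ker ∂_2 − rank ∂_3 = (12 − 12) − 0 = 0, and there is no ∂_3, so H_2 ≅ 0.

(K is a triangulation of the real projective plane RP^2.)

H_0 ≅ Z,  H_1 ≅ Z/2,  H_2 = 0.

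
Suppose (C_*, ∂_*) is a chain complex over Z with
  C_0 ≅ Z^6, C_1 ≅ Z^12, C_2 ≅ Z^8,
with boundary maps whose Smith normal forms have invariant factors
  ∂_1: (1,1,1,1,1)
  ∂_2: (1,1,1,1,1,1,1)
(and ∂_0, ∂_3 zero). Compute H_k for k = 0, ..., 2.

H_0 ≅ Z,  H_1 = 0,  H_2 ≅ Z.

H_0: b_0 = 6 − 0 − 5 = 1; torsion from ∂_1 factors > 1: none. So H_0 ≅ Z.
H_1: b_1 = 12 − 5 − 7 = 0; torsion from ∂_2 factors > 1: none. So H_1 ≅ 0.
H_2: b_2 = 8 − 7 − 0 = 1; torsion from ∂_3 factors > 1: none. So H_2 ≅ Z.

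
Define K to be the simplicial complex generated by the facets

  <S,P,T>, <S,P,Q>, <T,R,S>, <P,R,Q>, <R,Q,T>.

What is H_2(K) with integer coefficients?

Take the total order P < Q < R < S < T on the vertex set. Then K (dimension 2) consists of the simplices:

  0-simplices (5): P, Q, R, S, T
  1-simplices (10): PQ, PR, PS, PT, QR, QS, QT, RS, RT, ST
  2-simplices (5): PQR, PQS, PST, QRT, RST

giving chain groups C_0 ≅ Z^5, C_1 ≅ Z^10, C_2 ≅ Z^5.

Boundary ∂_1: C_1 → C_0 is given by ∂[p,q] = [q] − [p]. For instance
  ∂PQ = Q − P.
This gives a 5×10 integer matrix of rank 4; reducing to Smith normal form yields diagonal entries (1,1,1,1).

∂_2: C_2 → C_1 sends each 2-simplex [p,q,r] to [q,r] − [p,r] + [p,q]. For instance
  ∂PQS = QS − PS + PQ,
  ∂QRT = RT − QT + QR.
The 10×5 boundary matrix has rank 5 and Smith normal form diag(1,1,1,1,1).

From H_k ≅ ker(∂_k) / im(∂_{k+1}) we obtain:

  H_2: rank ker ∂_2 − rank ∂_3 = (5 − 5) − 0 = 0, and there is no ∂_3, so H_2 = 0.

H_2 ≅ 0.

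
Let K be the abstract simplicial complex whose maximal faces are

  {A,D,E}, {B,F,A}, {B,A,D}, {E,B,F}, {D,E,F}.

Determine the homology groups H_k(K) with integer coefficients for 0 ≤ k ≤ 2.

Take the total order A < B < D < E < F on the vertex set. Then K (dimension 2) consists of the simplices:

  0-simplices (5): A, B, D, E, F
  1-simplices (10): AB, AD, AE, AF, BD, BE, BF, DE, DF, EF
  2-simplices (5): ABD, ABF, ADE, BEF, DEF

giving chain groups C_0 ≅ Z^5, C_1 ≅ Z^10, C_2 ≅ Z^5.

∂_1: C_1 → C_0 sends each edge [p,q] (with p < q) to q − p.
This gives a 5×10 integer matrix of rank 4; reducing to Smith normal form yields diagonal entries (1,1,1,1).

The boundary map ∂_2: C_2 → C_1 sends each 2-simplex [p,q,r] to [q,r] − [p,r] + [p,q]. For instance
  ∂DEF = EF − DF + DE,
  ∂ABF = BF − AF + AB.
The resulting 10×5 matrix has rank 5, and its Smith normal form has invariant factors (1,1,1,1,1).

Computing H_k = (kernel of ∂_k) / (image of ∂_{k+1}):

  H_0: rank C_0 − rank ∂_1 = 5 − 4 = 1, and the invariant factors of ∂_1 are all 1, so H_0 = Z.
  H_1: rank ker ∂_1 − rank ∂_2 = (10 − 4) − 5 = 1, and the invariant factors of ∂_2 are all 1, so H_1 = Z.
  H_2: rank ker ∂_2 − rank ∂_3 = (5 − 5) − 0 = 0, and there is no ∂_3, so H_2 = 0.

H_0 = Z,  H_1 = Z,  H_2 = 0.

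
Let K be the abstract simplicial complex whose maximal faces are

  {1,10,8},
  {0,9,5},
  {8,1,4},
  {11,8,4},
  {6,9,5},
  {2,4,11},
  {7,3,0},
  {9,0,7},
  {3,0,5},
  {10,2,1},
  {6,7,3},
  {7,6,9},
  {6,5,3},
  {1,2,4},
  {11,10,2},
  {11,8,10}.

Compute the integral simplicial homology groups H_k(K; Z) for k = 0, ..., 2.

K has 12 vertices, 24 edges, 16 triangles.
rank ∂_0 = 0, rank ∂_1 = 10 ⇒ b_0 = 12 − 0 − 10 = 2; all invariant factors of ∂_1 are 1 so no torsion. So H_0 = Z^2.
rank ∂_1 = 10, rank ∂_2 = 14 ⇒ b_1 = 24 − 10 − 14 = 0; all invariant factors of ∂_2 are 1 so no torsion. So H_1 = 0.
rank ∂_2 = 14, rank ∂_3 = 0 ⇒ b_2 = 16 − 14 − 0 = 2. So H_2 = Z^2.

H_0 = Z^2,  H_1 = 0,  H_2 = Z^2.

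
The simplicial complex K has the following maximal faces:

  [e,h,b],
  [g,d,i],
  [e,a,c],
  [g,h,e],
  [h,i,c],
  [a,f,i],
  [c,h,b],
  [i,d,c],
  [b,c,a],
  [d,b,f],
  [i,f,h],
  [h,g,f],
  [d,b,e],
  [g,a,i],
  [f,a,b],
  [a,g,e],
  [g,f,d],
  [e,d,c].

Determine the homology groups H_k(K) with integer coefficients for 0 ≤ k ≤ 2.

H_0 ≅ Z,  H_1 ≅ Z × Z/2,  H_2 = 0.

Order the vertices as a < b < c < d < e < f < g < h < i. Listing each simplex with vertices in this order, K has dimension 2 with simplices:

  0-simplices (9): a, b, c, d, e, f, g, h, i
  1-simplices (27): ab, ac, ae, af, ag, ai, bc, bd, be, bf, bh, cd, ce, ch, ci, de, df, dg, di, eg, eh, fg, fh, fi, gh, gi, hi
  2-simplices (18): abc, abf, ace, aeg, afi, agi, bch, bde, bdf, beh, cde, cdi, chi, dfg, dgi, egh, fgh, fhi

giving chain groups C_0 ≅ Z^9, C_1 ≅ Z^27, C_2 ≅ Z^18.

The boundary map ∂_1: C_1 → C_0 maps an edge to its endpoints' difference, ∂[p,q] = q − p. For instance
  ∂eh = h − e.
The 9×27 boundary matrix has rank 8 and Smith normal form diag(1,1,1,1,1,1,1,1).

Boundary ∂_2: C_2 → C_1 acts by ∂[p,q,r] = [q,r] − [p,r] + [p,q]. For instance
  ∂fgh = gh − fh + fg,
  ∂egh = gh − eh + eg.
As a 27×18 matrix over Z this has rank 18, with invariant factors (1,1,1,1,1,1,1,1,1,1,1,1,1,1,1,1,1,2).

From H_k ≅ ker(∂_k) / im(∂_{k+1}) we obtain:

  H_0: rank C_0 − rank ∂_1 = 9 − 8 = 1, and the invariant factors of ∂_1 are all 1, so H_0 = Z.
  H_1: rank ker ∂_1 − rank ∂_2 = (27 − 8) − 18 = 1, and ∂_2 has invariant factor 2 > 1, so H_1 = Z × Z/2.
  H_2: rank ker ∂_2 − rank ∂_3 = (18 − 18) − 0 = 0, and there is no ∂_3, so H_2 = 0.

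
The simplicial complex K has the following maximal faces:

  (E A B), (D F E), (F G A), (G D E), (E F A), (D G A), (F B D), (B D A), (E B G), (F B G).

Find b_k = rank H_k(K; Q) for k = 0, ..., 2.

b_0 = 1, b_1 = 0, b_2 = 0.

Order the vertices as A < B < D < E < F < G. Listing each simplex with vertices in this order, K has dimension 2 with simplices:

  0-simplices (6): A, B, D, E, F, G
  1-simplices (15): AB, AD, AE, AF, AG, BD, BE, BF, BG, DE, DF, DG, EF, EG, FG
  2-simplices (10): ABD, ABE, ADG, AEF, AFG, BDF, BEG, BFG, DEF, DEG

so the chain groups are C_0 ≅ Z^6, C_1 ≅ Z^15, C_2 ≅ Z^10.

The boundary map ∂_1: C_1 → C_0 sends each edge [p,q] (with p < q) to q − p. For instance
  ∂BD = D − B.
The resulting 6×15 matrix has rank 5, and its Smith normal form has invariant factors (1,1,1,1,1).

∂_2: C_2 → C_1 sends each 2-simplex [p,q,r] to [q,r] − [p,r] + [p,q]. For instance
  ∂ABD = BD − AD + AB,
  ∂DEF = EF − DF + DE.
This gives a 15×10 integer matrix of rank 10; reducing to Smith normal form yields diagonal entries (1,1,1,1,1,1,1,1,1,2).

Now H_k = ker ∂_k / im ∂_{k+1}, so:

  H_0: rank C_0 − rank ∂_1 = 6 − 5 = 1, and the invariant factors of ∂_1 are all 1, so H_0 ≅ Z.
  H_1: rank ker ∂_1 − rank ∂_2 = (15 − 5) − 10 = 0, and ∂_2 has invariant factor 2 > 1, so H_1 ≅ Z/2.
  H_2: rank ker ∂_2 − rank ∂_3 = (10 − 10) − 0 = 0, and there is no ∂_3, so H_2 ≅ 0.

Hence the Betti numbers are b_0 = 1, b_1 = 0, b_2 = 0.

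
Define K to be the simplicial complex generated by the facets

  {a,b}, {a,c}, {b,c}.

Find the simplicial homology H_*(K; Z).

H_0 = Z,  H_1 = Z.

We work with the vertex ordering a < b < c. The simplices of K, each written with vertices in increasing order, are:

  0-simplices (3): a, b, c
  1-simplices (3): ab, ac, bc

giving chain groups C_0 ≅ Z^3, C_1 ≅ Z^3.

∂_1: C_1 → C_0 maps an edge to its endpoints' difference, ∂[p,q] = q − p.
This gives a 3×3 integer matrix of rank 2; reducing to Smith normal form yields diagonal entries (1,1).

From H_k ≅ ker(∂_k) / im(∂_{k+1}) we obtain:

  H_0: rank C_0 − rank ∂_1 = 3 − 2 = 1, and the invariant factors of ∂_1 are all 1, so H_0 = Z.
  H_1: rank ker ∂_1 − rank ∂_2 = (3 − 2) − 0 = 1, and there is no ∂_2, so H_1 = Z.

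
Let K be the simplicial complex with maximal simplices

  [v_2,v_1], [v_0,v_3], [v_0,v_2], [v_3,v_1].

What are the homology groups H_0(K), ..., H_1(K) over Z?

Take the total order v_0 < v_1 < v_2 < v_3 on the vertex set. Then K (dimension 1) consists of the simplices:

  0-simplices (4): [v_0], [v_1], [v_2], [v_3]
  1-simplices (4): [v_0,v_2], [v_0,v_3], [v_1,v_2], [v_1,v_3]

giving chain groups C_0 ≅ Z^4, C_1 ≅ Z^4.

Boundary ∂_1: C_1 → C_0 is given by ∂[p,q] = [q] − [p].
This gives a 4×4 integer matrix of rank 3; reducing to Smith normal form yields diagonal entries (1,1,1).

From H_k ≅ ker(∂_k) / im(∂_{k+1}) we obtain:

  H_0: rank C_0 − rank ∂_1 = 4 − 3 = 1, and the invariant factors of ∂_1 are all 1, so H_0 = Z.
  H_1: rank ker ∂_1 − rank ∂_2 = (4 − 3) − 0 = 1, and there is no ∂_2, so H_1 = Z.

H_0 = Z,  H_1 = Z.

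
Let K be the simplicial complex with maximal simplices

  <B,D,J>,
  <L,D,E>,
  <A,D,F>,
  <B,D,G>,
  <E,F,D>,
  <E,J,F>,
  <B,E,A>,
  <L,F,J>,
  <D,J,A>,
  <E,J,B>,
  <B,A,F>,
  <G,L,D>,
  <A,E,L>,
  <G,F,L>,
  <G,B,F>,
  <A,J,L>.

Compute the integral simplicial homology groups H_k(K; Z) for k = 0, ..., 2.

H_0 ≅ Z,  H_1 ≅ Z^2,  H_2 ≅ Z.

K has 8 vertices, 24 edges, 16 triangles.
rank ∂_0 = 0, rank ∂_1 = 7 ⇒ b_0 = 8 − 0 − 7 = 1; all invariant factors of ∂_1 are 1 so no torsion. So H_0 = Z.
rank ∂_1 = 7, rank ∂_2 = 15 ⇒ b_1 = 24 − 7 − 15 = 2; all invariant factors of ∂_2 are 1 so no torsion. So H_1 = Z^2.
rank ∂_2 = 15, rank ∂_3 = 0 ⇒ b_2 = 16 − 15 − 0 = 1. So H_2 = Z.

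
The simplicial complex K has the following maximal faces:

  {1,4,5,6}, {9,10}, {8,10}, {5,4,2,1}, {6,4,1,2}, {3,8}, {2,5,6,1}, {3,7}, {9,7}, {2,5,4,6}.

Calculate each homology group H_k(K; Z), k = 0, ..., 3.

Take the total order 1 < 2 < 3 < 4 < 5 < 6 < 7 < 8 < 9 < 10 on the vertex set. Then K (dimension 3) consists of the simplices:

  0-simplices (10): [1], [2], [3], [4], [5], [6], [7], [8], [9], [10]
  1-simplices (15): [1,2], [1,4], [1,5], [1,6], [2,4], [2,5], [2,6], [3,7], [3,8], [4,5], [4,6], [5,6], [7,9], [8,10], [9,10]
  2-simplices (10): [1,2,4], [1,2,5], [1,2,6], [1,4,5], [1,4,6], [1,5,6], [2,4,5], [2,4,6], [2,5,6], [4,5,6]
  3-simplices (5): [1,2,4,5], [1,2,4,6], [1,2,5,6], [1,4,5,6], [2,4,5,6]

giving chain groups C_0 ≅ Z^10, C_1 ≅ Z^15, C_2 ≅ Z^10, C_3 ≅ Z^5.

∂_1: C_1 → C_0 is given by ∂[p,q] = [q] − [p]. For instance
  ∂[8,10] = [10] − [8].
The resulting 10×15 matrix has rank 8, and its Smith normal form has invariant factors (1,1,1,1,1,1,1,1).

The boundary map ∂_2: C_2 → C_1 acts by ∂[p,q,r] = [q,r] − [p,r] + [p,q]. For instance
  ∂[2,5,6] = [5,6] − [2,6] + [2,5],
  ∂[1,5,6] = [5,6] − [1,6] + [1,5].
The 15×10 boundary matrix has rank 6 and Smith normal form diag(1,1,1,1,1,1).

The boundary map ∂_3: C_3 → C_2 sends each 3-simplex σ to the alternating sum Σ_i (−1)^i (σ with its i-th vertex removed). For instance
  ∂[2,4,5,6] = [4,5,6] − [2,5,6] + [2,4,6] − [2,4,5],
  ∂[1,4,5,6] = [4,5,6] − [1,5,6] + [1,4,6] − [1,4,5].
This gives a 10×5 integer matrix of rank 4; reducing to Smith normal form yields diagonal entries (1,1,1,1).

Now H_k = ker ∂_k / im ∂_{k+1}, so:

  H_0: rank C_0 − rank ∂_1 = 10 − 8 = 2, and the invariant factors of ∂_1 are all 1, so H_0 ≅ Z^2.
  H_1: rank ker ∂_1 − rank ∂_2 = (15 − 8) − 6 = 1, and the invariant factors of ∂_2 are all 1, so H_1 ≅ Z.
  H_2: rank ker ∂_2 − rank ∂_3 = (10 − 6) − 4 = 0, and the invariant factors of ∂_3 are all 1, so H_2 ≅ 0.
  H_3: rank ker ∂_3 − rank ∂_4 = (5 − 4) − 0 = 1, and there is no ∂_4, so H_3 ≅ Z.

(K is a triangulation of the disjoint union of the 3-sphere S^3 and the circle S^1.)

H_0 = Z^2,  H_1 = Z,  H_2 = 0,  H_3 = Z.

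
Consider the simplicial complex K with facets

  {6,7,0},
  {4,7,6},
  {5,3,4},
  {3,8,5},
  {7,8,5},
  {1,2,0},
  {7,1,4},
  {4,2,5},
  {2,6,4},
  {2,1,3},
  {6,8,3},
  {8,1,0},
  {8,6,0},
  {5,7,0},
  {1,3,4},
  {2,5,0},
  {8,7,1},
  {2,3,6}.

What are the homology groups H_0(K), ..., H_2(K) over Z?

H_0 = Z,  H_1 = Z ⊕ Z_2,  H_2 = 0.

Fix the vertex order 0 < 1 < 2 < 3 < 4 < 5 < 6 < 7 < 8 and write every simplex with vertices in increasing order. Then dim K = 2 and the simplices of K are:

  0-simplices (9): [0], [1], [2], [3], [4], [5], [6], [7], [8]
  1-simplices (27): (27 of them)
  2-simplices (18): [0,1,2], [0,1,8], [0,2,5], [0,5,7], [0,6,7], [0,6,8], [1,2,3], [1,3,4], [1,4,7], [1,7,8], [2,3,6], [2,4,5], [2,4,6], [3,4,5], [3,5,8], [3,6,8], [4,6,7], [5,7,8]

so the chain groups are C_0 ≅ Z^9, C_1 ≅ Z^27, C_2 ≅ Z^18.

Boundary ∂_1: C_1 → C_0 maps an edge to its endpoints' difference, ∂[p,q] = q − p. For instance
  ∂[2,5] = [5] − [2].
The 9×27 boundary matrix has rank 8 and Smith normal form diag(1,1,1,1,1,1,1,1).

The boundary map ∂_2: C_2 → C_1 maps a triangle to the signed sum of its edges. For instance
  ∂[3,5,8] = [5,8] − [3,8] + [3,5],
  ∂[2,4,6] = [4,6] − [2,6] + [2,4].
The 27×18 boundary matrix has rank 18 and Smith normal form diag(1,1,1,1,1,1,1,1,1,1,1,1,1,1,1,1,1,2).

From H_k ≅ ker(∂_k) / im(∂_{k+1}) we obtain:

  H_0: rank C_0 − rank ∂_1 = 9 − 8 = 1, and the invariant factors of ∂_1 are all 1, so H_0 ≅ Z.
  H_1: rank ker ∂_1 − rank ∂_2 = (27 − 8) − 18 = 1, and ∂_2 has invariant factor 2 > 1, so H_1 ≅ Z ⊕ Z_2.
  H_2: rank ker ∂_2 − rank ∂_3 = (18 − 18) − 0 = 0, and there is no ∂_3, so H_2 ≅ 0.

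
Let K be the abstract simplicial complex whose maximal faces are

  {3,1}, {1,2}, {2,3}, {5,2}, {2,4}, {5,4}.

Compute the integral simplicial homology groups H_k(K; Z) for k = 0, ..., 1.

H_0 ≅ Z,  H_1 ≅ Z^2.

Fix the vertex order 1 < 2 < 3 < 4 < 5 and write every simplex with vertices in increasing order. Then dim K = 1 and the simplices of K are:

  0-simplices (5): [1], [2], [3], [4], [5]
  1-simplices (6): [1,2], [1,3], [2,3], [2,4], [2,5], [4,5]

giving chain groups C_0 ≅ Z^5, C_1 ≅ Z^6.

The boundary map ∂_1: C_1 → C_0 is given by ∂[p,q] = [q] − [p].
The resulting 5×6 matrix has rank 4, and its Smith normal form has invariant factors (1,1,1,1).

Now H_k = ker ∂_k / im ∂_{k+1}, so:

  H_0: rank C_0 − rank ∂_1 = 5 − 4 = 1, and the invariant factors of ∂_1 are all 1, so H_0 ≅ Z.
  H_1: rank ker ∂_1 − rank ∂_2 = (6 − 4) − 0 = 2, and there is no ∂_2, so H_1 ≅ Z^2.

As a check, the Euler characteristic is 5 − 6 = -1, which agrees with 1 − 2 = -1.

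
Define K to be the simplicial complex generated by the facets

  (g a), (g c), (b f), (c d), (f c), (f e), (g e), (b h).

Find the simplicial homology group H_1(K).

H_1 ≅ Z.

We work with the vertex ordering a < b < c < d < e < f < g < h. The simplices of K, each written with vertices in increasing order, are:

  0-simplices (8): a, b, c, d, e, f, g, h
  1-simplices (8): ag, bf, bh, cd, cf, cg, ef, eg

so the chain groups are C_0 ≅ Z^8, C_1 ≅ Z^8.

The boundary map ∂_1: C_1 → C_0 is given by ∂[p,q] = [q] − [p].
As a 8×8 matrix over Z this has rank 7, with invariant factors (1,1,1,1,1,1,1).

Reading off H_k = ker ∂_k / im ∂_{k+1}:

  H_1: rank ker ∂_1 − rank ∂_2 = (8 − 7) − 0 = 1, and there is no ∂_2, so H_1 ≅ Z.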